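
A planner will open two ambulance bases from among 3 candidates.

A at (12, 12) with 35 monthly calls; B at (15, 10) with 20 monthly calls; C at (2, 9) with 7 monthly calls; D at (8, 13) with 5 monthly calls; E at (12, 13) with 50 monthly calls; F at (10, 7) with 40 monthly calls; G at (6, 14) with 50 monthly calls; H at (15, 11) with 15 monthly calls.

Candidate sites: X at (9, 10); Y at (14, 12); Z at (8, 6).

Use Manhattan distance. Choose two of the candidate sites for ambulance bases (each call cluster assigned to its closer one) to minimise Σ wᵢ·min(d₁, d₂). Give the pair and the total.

Evaluate every pair (each demand assigned to the nearer of the two):
  {X, Y}: total = 896
  {Y, Z}: total = 1028
  {X, Z}: total = 1246
Best pair: {X, Y} with total 896.

{X, Y}, total 896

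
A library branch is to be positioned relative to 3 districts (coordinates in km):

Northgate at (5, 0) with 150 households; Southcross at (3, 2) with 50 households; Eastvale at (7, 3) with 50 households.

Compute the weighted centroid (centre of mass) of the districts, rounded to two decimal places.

(5.00, 1.00)

The minimiser of Σwᵢ‖p−pᵢ‖² is the weighted centroid p* = (Σwᵢpᵢ)/(Σwᵢ).
Σwᵢ = 250.
Σwᵢxᵢ = 150·5 + 50·3 + 50·7 = 1250.
Σwᵢyᵢ = 150·0 + 50·2 + 50·3 = 250.
x* = 1250/250 = 5.00, y* = 250/250 = 1.00.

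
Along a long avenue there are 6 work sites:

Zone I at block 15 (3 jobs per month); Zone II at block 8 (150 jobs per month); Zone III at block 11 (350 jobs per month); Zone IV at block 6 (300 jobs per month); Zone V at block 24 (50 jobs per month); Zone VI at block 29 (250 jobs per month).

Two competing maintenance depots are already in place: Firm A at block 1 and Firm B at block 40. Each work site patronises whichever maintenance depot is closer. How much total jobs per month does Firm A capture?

The indifferent point is the midpoint (1+40)/2 = 20.5; work sites left of it (closer to Firm A at 1) go to Firm A, those right go to Firm B.
  Zone IV at 6 (w=300) → Firm A
  Zone II at 8 (w=150) → Firm A
  Zone III at 11 (w=350) → Firm A
  Zone I at 15 (w=3) → Firm A
  Zone V at 24 (w=50) → Firm B
  Zone VI at 29 (w=250) → Firm B
Firm A captures 803; Firm B captures 300.

803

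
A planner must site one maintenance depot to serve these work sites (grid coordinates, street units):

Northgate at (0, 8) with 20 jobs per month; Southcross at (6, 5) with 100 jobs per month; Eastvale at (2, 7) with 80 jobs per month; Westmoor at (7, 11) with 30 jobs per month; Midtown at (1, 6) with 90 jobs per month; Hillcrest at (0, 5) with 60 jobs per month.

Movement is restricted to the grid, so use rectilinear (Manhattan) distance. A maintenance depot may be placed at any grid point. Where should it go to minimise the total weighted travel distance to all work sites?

(2, 6)

Manhattan distance separates: Σwᵢ(|x−xᵢ|+|y−yᵢ|) = Σwᵢ|x−xᵢ| + Σwᵢ|y−yᵢ|, so x and y are optimised independently as 1-D weighted medians.
Total weight W = 380; half = 190.
x-coordinate, sorted with cumulative weight:
  x=0 (Northgate, w=20) cum 20
  x=0 (Hillcrest, w=60) cum 80
  x=1 (Midtown, w=90) cum 170
  x=2 (Eastvale, w=80) cum 250  ← median
  x=6 (Southcross, w=100) cum 350
  x=7 (Westmoor, w=30) cum 380
⇒ x* = 2
y-coordinate, sorted with cumulative weight:
  y=5 (Southcross, w=100) cum 100
  y=5 (Hillcrest, w=60) cum 160
  y=6 (Midtown, w=90) cum 250  ← median
  y=7 (Eastvale, w=80) cum 330
  y=8 (Northgate, w=20) cum 350
  y=11 (Westmoor, w=30) cum 380
⇒ y* = 6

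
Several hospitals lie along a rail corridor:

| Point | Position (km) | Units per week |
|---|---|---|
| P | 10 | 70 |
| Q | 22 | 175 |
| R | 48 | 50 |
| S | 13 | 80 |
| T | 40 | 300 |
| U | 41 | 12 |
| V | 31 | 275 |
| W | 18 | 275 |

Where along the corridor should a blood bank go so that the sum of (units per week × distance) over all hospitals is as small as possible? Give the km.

For a sum of weighted absolute distances on a line, the optimum is the weighted median (not the mean). Total weight W = 1237; half-weight = 618.5.
Sort by position and accumulate weight:
  km 10 (P, w=70) → cum 70
  km 13 (S, w=80) → cum 150
  km 18 (W, w=275) → cum 425
  km 22 (Q, w=175) → cum 600
  km 31 (V, w=275) → cum 875  ≥ 618.5 → median here
  km 40 (T, w=300) → cum 1175
  km 41 (U, w=12) → cum 1187
  km 48 (R, w=50) → cum 1237
Optimal location: km 31.

x = 31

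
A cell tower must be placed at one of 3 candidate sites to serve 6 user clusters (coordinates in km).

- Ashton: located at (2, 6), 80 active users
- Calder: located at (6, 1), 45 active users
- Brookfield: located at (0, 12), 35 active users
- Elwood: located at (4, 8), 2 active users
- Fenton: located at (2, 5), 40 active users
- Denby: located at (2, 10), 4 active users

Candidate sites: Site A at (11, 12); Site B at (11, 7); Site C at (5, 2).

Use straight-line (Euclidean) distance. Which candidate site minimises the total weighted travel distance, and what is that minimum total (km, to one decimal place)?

Site C, total 1071.0 km

Total weighted distance at each candidate:
  Site A (11, 12): total = 2303.1
  Site B (11, 7): total = 1919.7
  Site C (5, 2): total = 1071.0
Minimum is at Site C with total 1071.0 km.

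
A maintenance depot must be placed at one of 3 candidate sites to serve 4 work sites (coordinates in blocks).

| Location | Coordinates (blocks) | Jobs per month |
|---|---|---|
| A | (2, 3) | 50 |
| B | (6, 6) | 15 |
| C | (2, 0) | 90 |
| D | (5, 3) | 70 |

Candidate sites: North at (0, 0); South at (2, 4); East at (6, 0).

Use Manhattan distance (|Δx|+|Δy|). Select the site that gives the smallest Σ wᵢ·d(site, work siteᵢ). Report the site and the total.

Total weighted distance at each candidate:
  North (0, 0): total = 1170
  South (2, 4): total = 780
  East (6, 0): total = 1080
Minimum is at South with total 780 blocks.

South, total 780 blocks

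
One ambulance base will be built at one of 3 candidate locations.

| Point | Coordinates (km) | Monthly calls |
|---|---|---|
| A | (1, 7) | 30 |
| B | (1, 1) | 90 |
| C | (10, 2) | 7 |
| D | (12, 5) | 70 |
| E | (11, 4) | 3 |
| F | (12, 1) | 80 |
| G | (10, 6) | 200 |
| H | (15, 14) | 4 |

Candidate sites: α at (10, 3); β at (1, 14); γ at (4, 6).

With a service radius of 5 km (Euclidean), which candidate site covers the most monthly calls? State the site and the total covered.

Coverage radius r = 5 km; a point is covered iff (Δx)²+(Δy)² ≤ 5² = 25.
  α (10, 3): covers {C, D, E, F, G} → 360
  β (1, 14): covers {none} → 0
  γ (4, 6): covers {A} → 30
Maximum coverage at α: 360 monthly calls.

α, covering 360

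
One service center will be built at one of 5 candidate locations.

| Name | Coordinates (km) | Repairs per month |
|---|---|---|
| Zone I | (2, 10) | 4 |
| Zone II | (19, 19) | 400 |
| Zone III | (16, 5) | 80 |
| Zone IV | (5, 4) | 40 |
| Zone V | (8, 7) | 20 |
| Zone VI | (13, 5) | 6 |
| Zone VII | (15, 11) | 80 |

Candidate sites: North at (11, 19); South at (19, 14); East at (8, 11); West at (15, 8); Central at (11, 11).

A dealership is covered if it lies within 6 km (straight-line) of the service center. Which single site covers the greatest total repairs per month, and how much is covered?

South, covering 480

Coverage radius r = 6 km; a point is covered iff (Δx)²+(Δy)² ≤ 6² = 36.
  North (11, 19): covers {none} → 0
  South (19, 14): covers {Zone II, Zone VII} → 480
  East (8, 11): covers {Zone V} → 20
  West (15, 8): covers {Zone III, Zone VI, Zone VII} → 166
  Central (11, 11): covers {Zone V, Zone VII} → 100
Maximum coverage at South: 480 repairs per month.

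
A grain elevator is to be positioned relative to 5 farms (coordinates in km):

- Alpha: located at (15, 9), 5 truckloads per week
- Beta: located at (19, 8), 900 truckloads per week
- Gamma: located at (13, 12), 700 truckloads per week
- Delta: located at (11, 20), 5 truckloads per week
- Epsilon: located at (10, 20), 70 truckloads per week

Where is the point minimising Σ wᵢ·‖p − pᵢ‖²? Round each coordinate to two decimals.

The minimiser of Σwᵢ‖p−pᵢ‖² is the weighted centroid p* = (Σwᵢpᵢ)/(Σwᵢ).
Σwᵢ = 1680.
Σwᵢxᵢ = 5·15 + 900·19 + 700·13 + 5·11 + 70·10 = 27030.
Σwᵢyᵢ = 5·9 + 900·8 + 700·12 + 5·20 + 70·20 = 17145.
x* = 27030/1680 = 16.09, y* = 17145/1680 = 10.21.

(16.09, 10.21)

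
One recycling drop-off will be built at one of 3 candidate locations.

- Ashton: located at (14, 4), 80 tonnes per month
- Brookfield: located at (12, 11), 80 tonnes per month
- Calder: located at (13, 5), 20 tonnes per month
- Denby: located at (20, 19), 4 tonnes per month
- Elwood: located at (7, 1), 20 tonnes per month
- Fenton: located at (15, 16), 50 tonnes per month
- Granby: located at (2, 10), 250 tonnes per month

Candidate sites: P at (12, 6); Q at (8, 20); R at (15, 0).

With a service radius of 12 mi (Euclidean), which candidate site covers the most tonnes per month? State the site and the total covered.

Coverage radius r = 12 mi; a point is covered iff (Δx)²+(Δy)² ≤ 12² = 144.
  P (12, 6): covers {Ashton, Brookfield, Calder, Elwood, Fenton, Granby} → 500
  Q (8, 20): covers {Brookfield, Fenton, Granby} → 380
  R (15, 0): covers {Ashton, Brookfield, Calder, Elwood} → 200
Maximum coverage at P: 500 tonnes per month.

P, covering 500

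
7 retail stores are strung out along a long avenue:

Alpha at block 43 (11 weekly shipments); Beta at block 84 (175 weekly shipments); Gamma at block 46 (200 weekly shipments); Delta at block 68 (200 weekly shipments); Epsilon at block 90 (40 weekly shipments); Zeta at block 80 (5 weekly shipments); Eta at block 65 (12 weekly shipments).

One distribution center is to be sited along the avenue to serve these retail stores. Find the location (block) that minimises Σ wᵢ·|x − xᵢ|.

x = 68

For a sum of weighted absolute distances on a line, the optimum is the weighted median (not the mean). Total weight W = 643; half-weight = 321.5.
Sort by position and accumulate weight:
  block 43 (Alpha, w=11) → cum 11
  block 46 (Gamma, w=200) → cum 211
  block 65 (Eta, w=12) → cum 223
  block 68 (Delta, w=200) → cum 423  ≥ 321.5 → median here
  block 80 (Zeta, w=5) → cum 428
  block 84 (Beta, w=175) → cum 603
  block 90 (Epsilon, w=40) → cum 643
Optimal location: block 68.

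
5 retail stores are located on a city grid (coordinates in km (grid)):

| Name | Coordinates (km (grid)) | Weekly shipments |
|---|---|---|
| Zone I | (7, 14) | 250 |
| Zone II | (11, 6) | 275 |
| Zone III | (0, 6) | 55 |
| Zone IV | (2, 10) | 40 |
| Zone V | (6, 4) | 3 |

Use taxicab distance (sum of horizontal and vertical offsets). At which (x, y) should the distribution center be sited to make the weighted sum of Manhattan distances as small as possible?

(7, 6)

Manhattan distance separates: Σwᵢ(|x−xᵢ|+|y−yᵢ|) = Σwᵢ|x−xᵢ| + Σwᵢ|y−yᵢ|, so x and y are optimised independently as 1-D weighted medians.
Total weight W = 623; half = 311.5.
x-coordinate, sorted with cumulative weight:
  x=0 (Zone III, w=55) cum 55
  x=2 (Zone IV, w=40) cum 95
  x=6 (Zone V, w=3) cum 98
  x=7 (Zone I, w=250) cum 348  ← median
  x=11 (Zone II, w=275) cum 623
⇒ x* = 7
y-coordinate, sorted with cumulative weight:
  y=4 (Zone V, w=3) cum 3
  y=6 (Zone II, w=275) cum 278
  y=6 (Zone III, w=55) cum 333  ← median
  y=10 (Zone IV, w=40) cum 373
  y=14 (Zone I, w=250) cum 623
⇒ y* = 6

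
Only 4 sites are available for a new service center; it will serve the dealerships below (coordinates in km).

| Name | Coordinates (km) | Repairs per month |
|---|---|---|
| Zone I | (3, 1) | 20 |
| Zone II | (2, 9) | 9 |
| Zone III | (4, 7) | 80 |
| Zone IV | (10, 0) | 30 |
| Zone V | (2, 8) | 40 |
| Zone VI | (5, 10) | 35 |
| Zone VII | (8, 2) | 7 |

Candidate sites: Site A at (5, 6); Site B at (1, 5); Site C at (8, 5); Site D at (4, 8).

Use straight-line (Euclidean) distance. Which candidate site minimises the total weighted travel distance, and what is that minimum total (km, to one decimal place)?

Total weighted distance at each candidate:
  Site A (5, 6): total = 812.6
  Site B (1, 5): total = 1127.8
  Site C (8, 5): total = 1205.7
  Site D (4, 8): total = 750.3
Minimum is at Site D with total 750.3 km.

Site D, total 750.3 km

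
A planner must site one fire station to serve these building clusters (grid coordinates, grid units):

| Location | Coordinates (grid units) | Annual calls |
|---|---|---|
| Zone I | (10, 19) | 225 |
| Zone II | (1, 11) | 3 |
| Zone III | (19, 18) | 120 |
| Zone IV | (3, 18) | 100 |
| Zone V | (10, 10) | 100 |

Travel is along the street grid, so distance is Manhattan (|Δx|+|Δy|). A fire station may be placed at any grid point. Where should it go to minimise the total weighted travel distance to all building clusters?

(10, 18)

Manhattan distance separates: Σwᵢ(|x−xᵢ|+|y−yᵢ|) = Σwᵢ|x−xᵢ| + Σwᵢ|y−yᵢ|, so x and y are optimised independently as 1-D weighted medians.
Total weight W = 548; half = 274.
x-coordinate, sorted with cumulative weight:
  x=1 (Zone II, w=3) cum 3
  x=3 (Zone IV, w=100) cum 103
  x=10 (Zone I, w=225) cum 328  ← median
  x=10 (Zone V, w=100) cum 428
  x=19 (Zone III, w=120) cum 548
⇒ x* = 10
y-coordinate, sorted with cumulative weight:
  y=10 (Zone V, w=100) cum 100
  y=11 (Zone II, w=3) cum 103
  y=18 (Zone III, w=120) cum 223
  y=18 (Zone IV, w=100) cum 323  ← median
  y=19 (Zone I, w=225) cum 548
⇒ y* = 18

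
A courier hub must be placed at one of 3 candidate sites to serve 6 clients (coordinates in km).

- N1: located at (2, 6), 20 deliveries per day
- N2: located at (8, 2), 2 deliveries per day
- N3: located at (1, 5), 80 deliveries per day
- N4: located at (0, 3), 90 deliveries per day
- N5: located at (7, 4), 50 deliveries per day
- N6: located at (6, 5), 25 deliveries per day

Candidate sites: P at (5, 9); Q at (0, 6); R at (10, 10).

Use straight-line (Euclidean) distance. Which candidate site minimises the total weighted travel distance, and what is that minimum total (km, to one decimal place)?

Total weighted distance at each candidate:
  P (5, 9): total = 1627.9
  Q (0, 6): total = 957.1
  R (10, 10): total = 2613.1
Minimum is at Q with total 957.1 km.

Q, total 957.1 km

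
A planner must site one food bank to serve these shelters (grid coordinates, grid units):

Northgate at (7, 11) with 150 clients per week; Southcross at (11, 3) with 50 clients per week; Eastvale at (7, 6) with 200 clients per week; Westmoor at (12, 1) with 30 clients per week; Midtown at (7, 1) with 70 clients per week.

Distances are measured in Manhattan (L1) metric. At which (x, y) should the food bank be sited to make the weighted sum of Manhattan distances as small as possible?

(7, 6)

Manhattan distance separates: Σwᵢ(|x−xᵢ|+|y−yᵢ|) = Σwᵢ|x−xᵢ| + Σwᵢ|y−yᵢ|, so x and y are optimised independently as 1-D weighted medians.
Total weight W = 500; half = 250.
x-coordinate, sorted with cumulative weight:
  x=7 (Northgate, w=150) cum 150
  x=7 (Eastvale, w=200) cum 350  ← median
  x=7 (Midtown, w=70) cum 420
  x=11 (Southcross, w=50) cum 470
  x=12 (Westmoor, w=30) cum 500
⇒ x* = 7
y-coordinate, sorted with cumulative weight:
  y=1 (Westmoor, w=30) cum 30
  y=1 (Midtown, w=70) cum 100
  y=3 (Southcross, w=50) cum 150
  y=6 (Eastvale, w=200) cum 350  ← median
  y=11 (Northgate, w=150) cum 500
⇒ y* = 6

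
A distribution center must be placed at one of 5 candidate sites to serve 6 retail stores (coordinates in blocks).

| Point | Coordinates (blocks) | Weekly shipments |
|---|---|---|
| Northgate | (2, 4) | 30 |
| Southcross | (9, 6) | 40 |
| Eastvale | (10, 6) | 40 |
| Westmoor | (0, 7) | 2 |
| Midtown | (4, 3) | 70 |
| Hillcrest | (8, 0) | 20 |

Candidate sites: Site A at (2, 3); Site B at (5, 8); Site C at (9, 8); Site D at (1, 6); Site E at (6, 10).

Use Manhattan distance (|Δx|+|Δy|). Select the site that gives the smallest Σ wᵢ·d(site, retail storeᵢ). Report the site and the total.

Total weighted distance at each candidate:
  Site A (2, 3): total = 1202
  Site B (5, 8): total = 1382
  Site C (9, 8): total = 1430
  Site D (1, 6): total = 1454
  Site E (6, 10): total = 1788
Minimum is at Site A with total 1202 blocks.

Site A, total 1202 blocks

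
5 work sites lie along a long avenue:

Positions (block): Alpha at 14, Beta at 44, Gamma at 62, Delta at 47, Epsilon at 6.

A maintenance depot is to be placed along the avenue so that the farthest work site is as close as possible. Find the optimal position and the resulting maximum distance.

The 1-center on a line is the midpoint of the two extreme points: leftmost at 6, rightmost at 62.
Optimal location = (6 + 62)/2 = 34; maximum distance = (62 − 6)/2 = 28.

location 34, max distance 28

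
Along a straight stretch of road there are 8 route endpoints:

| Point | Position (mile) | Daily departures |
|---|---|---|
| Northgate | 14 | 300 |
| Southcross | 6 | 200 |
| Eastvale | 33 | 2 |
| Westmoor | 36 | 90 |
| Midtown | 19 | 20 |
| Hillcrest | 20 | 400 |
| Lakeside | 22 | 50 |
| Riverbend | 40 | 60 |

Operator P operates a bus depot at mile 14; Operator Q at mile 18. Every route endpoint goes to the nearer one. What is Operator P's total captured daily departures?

The indifferent point is the midpoint (14+18)/2 = 16; route endpoints left of it (closer to Operator P at 14) go to Operator P, those right go to Operator Q.
  Southcross at 6 (w=200) → Operator P
  Northgate at 14 (w=300) → Operator P
  Midtown at 19 (w=20) → Operator Q
  Hillcrest at 20 (w=400) → Operator Q
  Lakeside at 22 (w=50) → Operator Q
  Eastvale at 33 (w=2) → Operator Q
  Westmoor at 36 (w=90) → Operator Q
  Riverbend at 40 (w=60) → Operator Q
Operator P captures 500; Operator Q captures 622.

500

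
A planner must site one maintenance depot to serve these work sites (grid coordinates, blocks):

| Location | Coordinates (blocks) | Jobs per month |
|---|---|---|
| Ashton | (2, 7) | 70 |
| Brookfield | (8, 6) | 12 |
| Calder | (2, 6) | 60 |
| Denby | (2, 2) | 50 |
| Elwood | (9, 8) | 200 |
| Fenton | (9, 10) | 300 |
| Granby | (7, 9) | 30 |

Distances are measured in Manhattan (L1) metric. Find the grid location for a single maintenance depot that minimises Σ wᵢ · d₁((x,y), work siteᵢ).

Manhattan distance separates: Σwᵢ(|x−xᵢ|+|y−yᵢ|) = Σwᵢ|x−xᵢ| + Σwᵢ|y−yᵢ|, so x and y are optimised independently as 1-D weighted medians.
Total weight W = 722; half = 361.
x-coordinate, sorted with cumulative weight:
  x=2 (Ashton, w=70) cum 70
  x=2 (Calder, w=60) cum 130
  x=2 (Denby, w=50) cum 180
  x=7 (Granby, w=30) cum 210
  x=8 (Brookfield, w=12) cum 222
  x=9 (Elwood, w=200) cum 422  ← median
  x=9 (Fenton, w=300) cum 722
⇒ x* = 9
y-coordinate, sorted with cumulative weight:
  y=2 (Denby, w=50) cum 50
  y=6 (Brookfield, w=12) cum 62
  y=6 (Calder, w=60) cum 122
  y=7 (Ashton, w=70) cum 192
  y=8 (Elwood, w=200) cum 392  ← median
  y=9 (Granby, w=30) cum 422
  y=10 (Fenton, w=300) cum 722
⇒ y* = 8

(9, 8)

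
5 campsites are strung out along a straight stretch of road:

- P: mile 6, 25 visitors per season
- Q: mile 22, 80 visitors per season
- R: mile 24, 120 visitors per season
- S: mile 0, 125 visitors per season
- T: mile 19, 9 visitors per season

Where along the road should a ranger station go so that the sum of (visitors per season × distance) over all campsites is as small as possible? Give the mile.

x = 22

For a sum of weighted absolute distances on a line, the optimum is the weighted median (not the mean). Total weight W = 359; half-weight = 179.5.
Sort by position and accumulate weight:
  mile 0 (S, w=125) → cum 125
  mile 6 (P, w=25) → cum 150
  mile 19 (T, w=9) → cum 159
  mile 22 (Q, w=80) → cum 239  ≥ 179.5 → median here
  mile 24 (R, w=120) → cum 359
Optimal location: mile 22.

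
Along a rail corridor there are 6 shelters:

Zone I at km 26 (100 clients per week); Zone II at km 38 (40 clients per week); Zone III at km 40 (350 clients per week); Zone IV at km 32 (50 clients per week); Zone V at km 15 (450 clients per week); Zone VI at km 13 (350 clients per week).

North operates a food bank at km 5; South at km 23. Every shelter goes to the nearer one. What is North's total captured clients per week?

The indifferent point is the midpoint (5+23)/2 = 14; shelters left of it (closer to North at 5) go to North, those right go to South.
  Zone VI at 13 (w=350) → North
  Zone V at 15 (w=450) → South
  Zone I at 26 (w=100) → South
  Zone IV at 32 (w=50) → South
  Zone II at 38 (w=40) → South
  Zone III at 40 (w=350) → South
North captures 350; South captures 990.

350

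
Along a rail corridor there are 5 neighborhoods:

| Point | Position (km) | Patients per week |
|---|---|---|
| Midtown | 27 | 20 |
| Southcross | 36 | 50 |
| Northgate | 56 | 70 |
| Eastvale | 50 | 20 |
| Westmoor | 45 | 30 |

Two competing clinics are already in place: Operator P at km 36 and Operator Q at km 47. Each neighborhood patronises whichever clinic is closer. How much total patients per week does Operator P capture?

The indifferent point is the midpoint (36+47)/2 = 41.5; neighborhoods left of it (closer to Operator P at 36) go to Operator P, those right go to Operator Q.
  Midtown at 27 (w=20) → Operator P
  Southcross at 36 (w=50) → Operator P
  Westmoor at 45 (w=30) → Operator Q
  Eastvale at 50 (w=20) → Operator Q
  Northgate at 56 (w=70) → Operator Q
Operator P captures 70; Operator Q captures 120.

70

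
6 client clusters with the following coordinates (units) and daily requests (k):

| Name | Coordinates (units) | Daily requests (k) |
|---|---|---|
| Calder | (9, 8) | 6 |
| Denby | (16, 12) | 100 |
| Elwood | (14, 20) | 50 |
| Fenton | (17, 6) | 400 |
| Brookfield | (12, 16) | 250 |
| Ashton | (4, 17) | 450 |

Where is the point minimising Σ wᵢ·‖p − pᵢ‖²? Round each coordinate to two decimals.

(11.11, 12.98)

The minimiser of Σwᵢ‖p−pᵢ‖² is the weighted centroid p* = (Σwᵢpᵢ)/(Σwᵢ).
Σwᵢ = 1256.
Σwᵢxᵢ = 6·9 + 100·16 + 50·14 + 400·17 + 250·12 + 450·4 = 13954.
Σwᵢyᵢ = 6·8 + 100·12 + 50·20 + 400·6 + 250·16 + 450·17 = 16298.
x* = 13954/1256 = 11.11, y* = 16298/1256 = 12.98.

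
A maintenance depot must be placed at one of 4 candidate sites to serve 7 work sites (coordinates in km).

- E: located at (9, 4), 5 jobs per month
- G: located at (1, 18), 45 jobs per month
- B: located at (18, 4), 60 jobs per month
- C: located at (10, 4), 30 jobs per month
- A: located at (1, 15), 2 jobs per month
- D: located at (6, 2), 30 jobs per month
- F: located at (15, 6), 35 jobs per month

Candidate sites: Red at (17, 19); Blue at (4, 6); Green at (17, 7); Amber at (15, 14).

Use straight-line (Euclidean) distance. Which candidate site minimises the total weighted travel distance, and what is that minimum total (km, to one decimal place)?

Green, total 1811.2 km

Total weighted distance at each candidate:
  Red (17, 19): total = 3305.8
  Blue (4, 6): total = 2159.9
  Green (17, 7): total = 1811.2
  Amber (15, 14): total = 2433.4
Minimum is at Green with total 1811.2 km.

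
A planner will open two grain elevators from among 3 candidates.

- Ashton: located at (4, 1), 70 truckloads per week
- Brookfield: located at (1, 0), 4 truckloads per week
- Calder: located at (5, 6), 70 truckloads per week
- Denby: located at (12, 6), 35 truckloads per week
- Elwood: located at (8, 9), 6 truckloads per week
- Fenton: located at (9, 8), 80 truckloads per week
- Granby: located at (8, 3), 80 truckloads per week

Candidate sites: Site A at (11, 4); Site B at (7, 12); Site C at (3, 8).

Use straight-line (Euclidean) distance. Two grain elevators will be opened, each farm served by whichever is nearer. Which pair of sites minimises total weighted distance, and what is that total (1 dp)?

Evaluate every pair (each demand assigned to the nearer of the two):
  {Site A, Site C}: total = 1445.6
  {Site A, Site B}: total = 1726.9
  {Site B, Site C}: total = 1941.7
Best pair: {Site A, Site C} with total 1445.6.

{Site A, Site C}, total 1445.6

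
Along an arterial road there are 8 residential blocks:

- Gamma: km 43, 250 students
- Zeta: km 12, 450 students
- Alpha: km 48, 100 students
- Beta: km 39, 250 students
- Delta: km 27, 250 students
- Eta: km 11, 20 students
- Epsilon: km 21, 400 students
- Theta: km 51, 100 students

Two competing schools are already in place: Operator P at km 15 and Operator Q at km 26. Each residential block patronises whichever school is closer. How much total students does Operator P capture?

The indifferent point is the midpoint (15+26)/2 = 20.5; residential blocks left of it (closer to Operator P at 15) go to Operator P, those right go to Operator Q.
  Eta at 11 (w=20) → Operator P
  Zeta at 12 (w=450) → Operator P
  Epsilon at 21 (w=400) → Operator Q
  Delta at 27 (w=250) → Operator Q
  Beta at 39 (w=250) → Operator Q
  Gamma at 43 (w=250) → Operator Q
  Alpha at 48 (w=100) → Operator Q
  Theta at 51 (w=100) → Operator Q
Operator P captures 470; Operator Q captures 1350.

470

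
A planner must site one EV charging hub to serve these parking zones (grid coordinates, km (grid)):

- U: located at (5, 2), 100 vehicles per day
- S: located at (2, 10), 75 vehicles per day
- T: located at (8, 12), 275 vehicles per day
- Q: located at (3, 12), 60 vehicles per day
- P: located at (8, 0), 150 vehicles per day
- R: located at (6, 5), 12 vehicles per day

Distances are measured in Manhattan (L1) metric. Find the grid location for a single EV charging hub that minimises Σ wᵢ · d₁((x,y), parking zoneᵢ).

(8, 10)

Manhattan distance separates: Σwᵢ(|x−xᵢ|+|y−yᵢ|) = Σwᵢ|x−xᵢ| + Σwᵢ|y−yᵢ|, so x and y are optimised independently as 1-D weighted medians.
Total weight W = 672; half = 336.
x-coordinate, sorted with cumulative weight:
  x=2 (S, w=75) cum 75
  x=3 (Q, w=60) cum 135
  x=5 (U, w=100) cum 235
  x=6 (R, w=12) cum 247
  x=8 (T, w=275) cum 522  ← median
  x=8 (P, w=150) cum 672
⇒ x* = 8
y-coordinate, sorted with cumulative weight:
  y=0 (P, w=150) cum 150
  y=2 (U, w=100) cum 250
  y=5 (R, w=12) cum 262
  y=10 (S, w=75) cum 337  ← median
  y=12 (T, w=275) cum 612
  y=12 (Q, w=60) cum 672
⇒ y* = 10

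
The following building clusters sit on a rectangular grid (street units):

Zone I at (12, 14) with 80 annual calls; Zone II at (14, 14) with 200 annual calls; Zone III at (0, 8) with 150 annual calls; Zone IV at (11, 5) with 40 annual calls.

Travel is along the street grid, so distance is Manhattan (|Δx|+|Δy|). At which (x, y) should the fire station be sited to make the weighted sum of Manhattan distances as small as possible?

Manhattan distance separates: Σwᵢ(|x−xᵢ|+|y−yᵢ|) = Σwᵢ|x−xᵢ| + Σwᵢ|y−yᵢ|, so x and y are optimised independently as 1-D weighted medians.
Total weight W = 470; half = 235.
x-coordinate, sorted with cumulative weight:
  x=0 (Zone III, w=150) cum 150
  x=11 (Zone IV, w=40) cum 190
  x=12 (Zone I, w=80) cum 270  ← median
  x=14 (Zone II, w=200) cum 470
⇒ x* = 12
y-coordinate, sorted with cumulative weight:
  y=5 (Zone IV, w=40) cum 40
  y=8 (Zone III, w=150) cum 190
  y=14 (Zone I, w=80) cum 270  ← median
  y=14 (Zone II, w=200) cum 470
⇒ y* = 14

(12, 14)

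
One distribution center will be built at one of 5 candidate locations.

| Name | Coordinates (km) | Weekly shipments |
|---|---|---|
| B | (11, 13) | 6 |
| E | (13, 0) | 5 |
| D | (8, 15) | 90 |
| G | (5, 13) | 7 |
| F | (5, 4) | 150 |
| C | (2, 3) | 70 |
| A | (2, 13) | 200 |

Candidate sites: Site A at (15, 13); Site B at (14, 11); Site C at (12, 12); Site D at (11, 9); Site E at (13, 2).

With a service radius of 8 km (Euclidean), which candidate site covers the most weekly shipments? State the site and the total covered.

Site D, covering 253

Coverage radius r = 8 km; a point is covered iff (Δx)²+(Δy)² ≤ 8² = 64.
  Site A (15, 13): covers {B, D} → 96
  Site B (14, 11): covers {B, D} → 96
  Site C (12, 12): covers {B, D, G} → 103
  Site D (11, 9): covers {B, D, G, F} → 253
  Site E (13, 2): covers {E} → 5
Maximum coverage at Site D: 253 weekly shipments.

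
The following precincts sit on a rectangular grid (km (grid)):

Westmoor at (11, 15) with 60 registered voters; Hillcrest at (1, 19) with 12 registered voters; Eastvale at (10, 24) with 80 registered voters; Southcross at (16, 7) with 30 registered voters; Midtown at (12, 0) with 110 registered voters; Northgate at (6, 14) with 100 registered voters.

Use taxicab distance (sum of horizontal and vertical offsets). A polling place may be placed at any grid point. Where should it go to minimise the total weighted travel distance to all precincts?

Manhattan distance separates: Σwᵢ(|x−xᵢ|+|y−yᵢ|) = Σwᵢ|x−xᵢ| + Σwᵢ|y−yᵢ|, so x and y are optimised independently as 1-D weighted medians.
Total weight W = 392; half = 196.
x-coordinate, sorted with cumulative weight:
  x=1 (Hillcrest, w=12) cum 12
  x=6 (Northgate, w=100) cum 112
  x=10 (Eastvale, w=80) cum 192
  x=11 (Westmoor, w=60) cum 252  ← median
  x=12 (Midtown, w=110) cum 362
  x=16 (Southcross, w=30) cum 392
⇒ x* = 11
y-coordinate, sorted with cumulative weight:
  y=0 (Midtown, w=110) cum 110
  y=7 (Southcross, w=30) cum 140
  y=14 (Northgate, w=100) cum 240  ← median
  y=15 (Westmoor, w=60) cum 300
  y=19 (Hillcrest, w=12) cum 312
  y=24 (Eastvale, w=80) cum 392
⇒ y* = 14

(11, 14)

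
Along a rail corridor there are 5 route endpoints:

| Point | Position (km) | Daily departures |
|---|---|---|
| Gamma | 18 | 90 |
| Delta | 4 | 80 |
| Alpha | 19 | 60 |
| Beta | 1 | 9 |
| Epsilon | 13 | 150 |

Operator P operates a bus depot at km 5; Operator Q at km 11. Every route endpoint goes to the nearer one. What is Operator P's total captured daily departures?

The indifferent point is the midpoint (5+11)/2 = 8; route endpoints left of it (closer to Operator P at 5) go to Operator P, those right go to Operator Q.
  Beta at 1 (w=9) → Operator P
  Delta at 4 (w=80) → Operator P
  Epsilon at 13 (w=150) → Operator Q
  Gamma at 18 (w=90) → Operator Q
  Alpha at 19 (w=60) → Operator Q
Operator P captures 89; Operator Q captures 300.

89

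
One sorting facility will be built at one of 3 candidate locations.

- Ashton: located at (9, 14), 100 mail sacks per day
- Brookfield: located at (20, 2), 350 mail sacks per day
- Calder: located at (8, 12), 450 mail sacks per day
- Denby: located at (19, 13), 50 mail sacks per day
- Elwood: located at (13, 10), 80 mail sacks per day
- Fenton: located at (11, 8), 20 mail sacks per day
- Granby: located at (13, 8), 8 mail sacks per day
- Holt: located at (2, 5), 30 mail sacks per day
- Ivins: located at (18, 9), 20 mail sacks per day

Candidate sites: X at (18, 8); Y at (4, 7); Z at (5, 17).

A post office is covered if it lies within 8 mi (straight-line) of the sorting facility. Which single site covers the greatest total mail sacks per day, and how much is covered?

Z, covering 550

Coverage radius r = 8 mi; a point is covered iff (Δx)²+(Δy)² ≤ 8² = 64.
  X (18, 8): covers {Brookfield, Denby, Elwood, Fenton, Granby, Ivins} → 528
  Y (4, 7): covers {Calder, Fenton, Holt} → 500
  Z (5, 17): covers {Ashton, Calder} → 550
Maximum coverage at Z: 550 mail sacks per day.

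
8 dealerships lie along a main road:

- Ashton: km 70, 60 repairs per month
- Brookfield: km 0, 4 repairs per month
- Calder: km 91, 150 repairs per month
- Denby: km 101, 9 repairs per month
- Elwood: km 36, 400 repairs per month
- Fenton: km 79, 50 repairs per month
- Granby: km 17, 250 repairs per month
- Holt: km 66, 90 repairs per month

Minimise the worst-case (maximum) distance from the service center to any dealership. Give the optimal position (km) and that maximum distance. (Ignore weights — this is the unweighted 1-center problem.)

location 50.5, max distance 50.5

The 1-center on a line is the midpoint of the two extreme points: leftmost at 0, rightmost at 101.
Optimal location = (0 + 101)/2 = 50.5; maximum distance = (101 − 0)/2 = 50.5.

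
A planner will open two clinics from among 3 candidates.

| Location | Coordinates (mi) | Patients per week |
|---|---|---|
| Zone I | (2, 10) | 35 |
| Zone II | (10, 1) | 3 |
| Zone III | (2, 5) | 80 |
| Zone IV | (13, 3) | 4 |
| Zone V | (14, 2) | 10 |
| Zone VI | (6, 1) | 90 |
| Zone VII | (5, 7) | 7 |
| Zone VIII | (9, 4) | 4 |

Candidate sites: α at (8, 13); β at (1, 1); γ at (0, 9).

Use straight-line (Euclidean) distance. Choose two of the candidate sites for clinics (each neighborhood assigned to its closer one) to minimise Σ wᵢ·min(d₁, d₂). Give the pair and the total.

Evaluate every pair (each demand assigned to the nearer of the two):
  {β, γ}: total = 1136.0
  {α, β}: total = 1292.8
  {α, γ}: total = 1616.5
Best pair: {β, γ} with total 1136.0.

{β, γ}, total 1136.0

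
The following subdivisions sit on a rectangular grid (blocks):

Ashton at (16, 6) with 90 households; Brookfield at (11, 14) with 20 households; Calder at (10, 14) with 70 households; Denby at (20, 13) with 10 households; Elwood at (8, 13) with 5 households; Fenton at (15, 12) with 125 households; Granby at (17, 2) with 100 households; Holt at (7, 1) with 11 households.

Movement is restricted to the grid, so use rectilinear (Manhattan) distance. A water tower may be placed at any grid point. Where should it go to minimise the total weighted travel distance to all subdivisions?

Manhattan distance separates: Σwᵢ(|x−xᵢ|+|y−yᵢ|) = Σwᵢ|x−xᵢ| + Σwᵢ|y−yᵢ|, so x and y are optimised independently as 1-D weighted medians.
Total weight W = 431; half = 215.5.
x-coordinate, sorted with cumulative weight:
  x=7 (Holt, w=11) cum 11
  x=8 (Elwood, w=5) cum 16
  x=10 (Calder, w=70) cum 86
  x=11 (Brookfield, w=20) cum 106
  x=15 (Fenton, w=125) cum 231  ← median
  x=16 (Ashton, w=90) cum 321
  x=17 (Granby, w=100) cum 421
  x=20 (Denby, w=10) cum 431
⇒ x* = 15
y-coordinate, sorted with cumulative weight:
  y=1 (Holt, w=11) cum 11
  y=2 (Granby, w=100) cum 111
  y=6 (Ashton, w=90) cum 201
  y=12 (Fenton, w=125) cum 326  ← median
  y=13 (Denby, w=10) cum 336
  y=13 (Elwood, w=5) cum 341
  y=14 (Brookfield, w=20) cum 361
  y=14 (Calder, w=70) cum 431
⇒ y* = 12

(15, 12)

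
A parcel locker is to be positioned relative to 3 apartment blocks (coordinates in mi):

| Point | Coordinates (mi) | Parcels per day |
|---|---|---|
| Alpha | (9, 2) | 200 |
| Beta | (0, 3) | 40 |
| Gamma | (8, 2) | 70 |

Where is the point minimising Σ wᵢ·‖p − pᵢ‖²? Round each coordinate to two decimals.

The minimiser of Σwᵢ‖p−pᵢ‖² is the weighted centroid p* = (Σwᵢpᵢ)/(Σwᵢ).
Σwᵢ = 310.
Σwᵢxᵢ = 200·9 + 40·0 + 70·8 = 2360.
Σwᵢyᵢ = 200·2 + 40·3 + 70·2 = 660.
x* = 2360/310 = 7.61, y* = 660/310 = 2.13.

(7.61, 2.13)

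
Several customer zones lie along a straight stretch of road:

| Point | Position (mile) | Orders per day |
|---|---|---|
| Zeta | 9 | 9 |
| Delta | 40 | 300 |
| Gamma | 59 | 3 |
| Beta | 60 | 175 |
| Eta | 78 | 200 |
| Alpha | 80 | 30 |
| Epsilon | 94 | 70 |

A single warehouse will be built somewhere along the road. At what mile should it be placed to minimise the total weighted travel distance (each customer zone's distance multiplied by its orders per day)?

For a sum of weighted absolute distances on a line, the optimum is the weighted median (not the mean). Total weight W = 787; half-weight = 393.5.
Sort by position and accumulate weight:
  mile 9 (Zeta, w=9) → cum 9
  mile 40 (Delta, w=300) → cum 309
  mile 59 (Gamma, w=3) → cum 312
  mile 60 (Beta, w=175) → cum 487  ≥ 393.5 → median here
  mile 78 (Eta, w=200) → cum 687
  mile 80 (Alpha, w=30) → cum 717
  mile 94 (Epsilon, w=70) → cum 787
Optimal location: mile 60.

x = 60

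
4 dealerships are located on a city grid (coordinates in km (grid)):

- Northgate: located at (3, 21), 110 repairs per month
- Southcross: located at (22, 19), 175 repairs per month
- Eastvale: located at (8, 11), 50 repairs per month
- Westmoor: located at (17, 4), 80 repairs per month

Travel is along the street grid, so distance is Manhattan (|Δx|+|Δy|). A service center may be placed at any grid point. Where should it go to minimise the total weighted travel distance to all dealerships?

(17, 19)

Manhattan distance separates: Σwᵢ(|x−xᵢ|+|y−yᵢ|) = Σwᵢ|x−xᵢ| + Σwᵢ|y−yᵢ|, so x and y are optimised independently as 1-D weighted medians.
Total weight W = 415; half = 207.5.
x-coordinate, sorted with cumulative weight:
  x=3 (Northgate, w=110) cum 110
  x=8 (Eastvale, w=50) cum 160
  x=17 (Westmoor, w=80) cum 240  ← median
  x=22 (Southcross, w=175) cum 415
⇒ x* = 17
y-coordinate, sorted with cumulative weight:
  y=4 (Westmoor, w=80) cum 80
  y=11 (Eastvale, w=50) cum 130
  y=19 (Southcross, w=175) cum 305  ← median
  y=21 (Northgate, w=110) cum 415
⇒ y* = 19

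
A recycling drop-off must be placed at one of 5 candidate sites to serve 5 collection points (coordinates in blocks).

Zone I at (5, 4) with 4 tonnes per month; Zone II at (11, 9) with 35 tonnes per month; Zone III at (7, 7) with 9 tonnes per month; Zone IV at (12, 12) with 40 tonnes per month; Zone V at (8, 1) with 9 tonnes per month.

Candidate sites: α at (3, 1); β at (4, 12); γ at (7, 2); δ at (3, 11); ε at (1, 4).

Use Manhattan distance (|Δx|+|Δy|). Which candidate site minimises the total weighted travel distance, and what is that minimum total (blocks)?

β, total 913 blocks

Total weighted distance at each candidate:
  α (3, 1): total = 1515
  β (4, 12): total = 913
  γ (7, 2): total = 1064
  δ (3, 11): total = 993
  ε (1, 4): total = 1472
Minimum is at β with total 913 blocks.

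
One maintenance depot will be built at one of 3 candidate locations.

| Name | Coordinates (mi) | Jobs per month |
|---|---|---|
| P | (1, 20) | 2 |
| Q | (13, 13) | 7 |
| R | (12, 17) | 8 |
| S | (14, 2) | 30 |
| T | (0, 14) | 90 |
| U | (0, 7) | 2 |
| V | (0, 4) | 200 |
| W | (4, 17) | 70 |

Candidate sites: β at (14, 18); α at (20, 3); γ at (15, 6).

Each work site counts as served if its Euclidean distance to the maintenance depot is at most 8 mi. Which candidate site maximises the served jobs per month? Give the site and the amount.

γ, covering 37

Coverage radius r = 8 mi; a point is covered iff (Δx)²+(Δy)² ≤ 8² = 64.
  β (14, 18): covers {Q, R} → 15
  α (20, 3): covers {S} → 30
  γ (15, 6): covers {Q, S} → 37
Maximum coverage at γ: 37 jobs per month.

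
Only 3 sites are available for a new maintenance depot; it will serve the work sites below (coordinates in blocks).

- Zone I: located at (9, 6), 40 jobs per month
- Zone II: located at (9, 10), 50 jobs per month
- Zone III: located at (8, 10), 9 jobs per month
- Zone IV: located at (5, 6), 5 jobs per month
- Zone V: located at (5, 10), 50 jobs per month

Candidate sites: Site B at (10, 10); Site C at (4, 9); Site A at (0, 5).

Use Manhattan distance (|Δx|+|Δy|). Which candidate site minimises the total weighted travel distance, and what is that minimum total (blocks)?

Site B, total 563 blocks

Total weighted distance at each candidate:
  Site B (10, 10): total = 563
  Site C (4, 9): total = 785
  Site A (0, 5): total = 1747
Minimum is at Site B with total 563 blocks.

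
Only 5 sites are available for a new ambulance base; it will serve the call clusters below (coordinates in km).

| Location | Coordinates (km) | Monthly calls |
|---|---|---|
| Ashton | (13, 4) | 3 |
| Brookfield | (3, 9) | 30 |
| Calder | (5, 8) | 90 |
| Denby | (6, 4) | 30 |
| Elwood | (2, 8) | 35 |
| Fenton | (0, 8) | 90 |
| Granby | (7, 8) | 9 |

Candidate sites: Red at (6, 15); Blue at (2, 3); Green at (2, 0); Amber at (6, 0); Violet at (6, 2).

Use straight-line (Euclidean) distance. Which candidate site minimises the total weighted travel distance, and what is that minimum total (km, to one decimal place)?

Total weighted distance at each candidate:
  Red (6, 15): total = 2382.3
  Blue (2, 3): total = 1587.4
  Green (2, 0): total = 2352.5
  Amber (6, 0): total = 2440.0
  Violet (6, 2): total = 1928.6
Minimum is at Blue with total 1587.4 km.

Blue, total 1587.4 km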